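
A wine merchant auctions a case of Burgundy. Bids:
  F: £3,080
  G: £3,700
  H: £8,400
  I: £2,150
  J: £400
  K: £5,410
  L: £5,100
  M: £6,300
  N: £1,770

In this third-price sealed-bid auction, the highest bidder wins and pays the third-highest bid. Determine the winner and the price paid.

Sorting bids: 8,400 (H) > 6,300 (M) > 5,410 (K) > 5,100 (L) > 3,700 (G) > 3,080 (F) > …
H is highest; pays the third-highest bid, £5,410.

H pays £5,410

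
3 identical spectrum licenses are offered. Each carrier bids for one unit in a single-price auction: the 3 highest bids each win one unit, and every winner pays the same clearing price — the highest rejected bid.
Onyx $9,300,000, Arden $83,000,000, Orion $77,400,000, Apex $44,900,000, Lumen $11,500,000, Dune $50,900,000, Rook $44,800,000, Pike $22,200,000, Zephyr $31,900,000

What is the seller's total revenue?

Total revenue: $134,700,000

Bids ranked high→low: 83,000,000 (Arden), 77,400,000 (Orion), 50,900,000 (Dune), 44,900,000 (Apex), 44,800,000 (Rook), …
Winners (3 units): Arden, Orion, Dune.
First losing bid is Apex's $44,900,000, which sets the uniform price.
Total revenue = 3 × $44,900,000 = $134,700,000.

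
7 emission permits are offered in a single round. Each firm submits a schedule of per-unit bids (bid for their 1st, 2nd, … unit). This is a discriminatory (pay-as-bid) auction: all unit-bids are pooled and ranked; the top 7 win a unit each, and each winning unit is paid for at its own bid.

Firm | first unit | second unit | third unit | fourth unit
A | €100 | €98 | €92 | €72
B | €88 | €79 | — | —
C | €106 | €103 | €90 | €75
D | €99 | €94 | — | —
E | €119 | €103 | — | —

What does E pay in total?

E pays €222

Pooled unit-bids ranked (top 7): 119 (E-1), 106 (C-1), 103 (C-2), 103 (E-2), 100 (A-1), 99 (D-1), 98 (A-2)
Next rejected bid: €94 (not a price — pay-as-bid).
E's winning unit-bids: 119 + 103 = €222.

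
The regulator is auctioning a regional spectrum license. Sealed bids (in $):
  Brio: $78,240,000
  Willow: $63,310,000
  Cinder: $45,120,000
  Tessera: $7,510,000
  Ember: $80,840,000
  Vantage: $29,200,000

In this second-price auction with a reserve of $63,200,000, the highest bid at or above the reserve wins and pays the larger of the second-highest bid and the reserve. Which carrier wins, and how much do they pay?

Bids in order: 80,840,000 (Ember) > 78,240,000 (Brio) > 63,310,000 (Willow) > 45,120,000 (Cinder) > 29,200,000 (Vantage) > 7,510,000 (Tessera)
Ember has the top bid at or above the reserve ($80,840,000).
Second-highest bid $78,240,000 exceeds the reserve $63,200,000 → payment $78,240,000.

Ember pays $78,240,000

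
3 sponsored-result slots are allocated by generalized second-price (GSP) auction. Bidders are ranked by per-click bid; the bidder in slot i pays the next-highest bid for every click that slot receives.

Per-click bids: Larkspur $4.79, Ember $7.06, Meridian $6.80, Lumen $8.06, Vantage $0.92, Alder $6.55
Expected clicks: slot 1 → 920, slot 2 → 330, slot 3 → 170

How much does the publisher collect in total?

Total revenue: $9852.70

Per-click bids in order: $8.06 (Lumen) > $7.06 (Ember) > $6.80 (Meridian) > $6.55 (Alder) > …
Slot 1: Lumen pays $7.06 × 920 = $6495.20
Slot 2: Ember pays $6.80 × 330 = $2244.00
Slot 3: Meridian pays $6.55 × 170 = $1113.50
Total = $9852.70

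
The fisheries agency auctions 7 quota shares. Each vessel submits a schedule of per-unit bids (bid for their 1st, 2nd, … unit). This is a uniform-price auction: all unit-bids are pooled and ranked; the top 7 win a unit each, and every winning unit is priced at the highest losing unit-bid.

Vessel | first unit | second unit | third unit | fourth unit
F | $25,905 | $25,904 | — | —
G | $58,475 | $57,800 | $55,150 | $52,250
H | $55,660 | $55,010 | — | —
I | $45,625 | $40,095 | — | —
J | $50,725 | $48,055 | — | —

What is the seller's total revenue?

Total revenue: $336,385

Pooled unit-bids ranked (top 7): 58,475 (G-1), 57,800 (G-2), 55,660 (H-1), 55,150 (G-3), 55,010 (H-2), 52,250 (G-4), 50,725 (J-1)
First bid not allocated: $48,055.
Allocation: G 4, H 2, J 1. Every unit priced at $48,055.
Revenue = 7 × 48,055 = $336,385.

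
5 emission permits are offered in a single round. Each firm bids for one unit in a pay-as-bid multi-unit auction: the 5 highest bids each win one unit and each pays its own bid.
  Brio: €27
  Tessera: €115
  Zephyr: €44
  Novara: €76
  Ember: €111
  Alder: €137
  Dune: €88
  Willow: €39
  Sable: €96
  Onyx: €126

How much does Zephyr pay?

Zephyr pays €0

Sorting: 137 (Alder), 126 (Onyx), 115 (Tessera), 111 (Ember), 96 (Sable), 88 (Dune), 76 (Novara), …
Winners (5 units): Alder, Onyx, Tessera, Ember, Sable.
Zephyr does not win → €0.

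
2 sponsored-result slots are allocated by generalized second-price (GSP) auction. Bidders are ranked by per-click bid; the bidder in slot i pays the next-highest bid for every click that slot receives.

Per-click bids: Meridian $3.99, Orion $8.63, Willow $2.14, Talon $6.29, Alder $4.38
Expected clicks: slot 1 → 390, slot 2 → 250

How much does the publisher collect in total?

Total revenue: $3548.10

Sorting advertisers: $8.63 (Orion) > $6.29 (Talon) > $4.38 (Alder) > …
Slot 1: Orion pays $6.29 × 390 = $2453.10
Slot 2: Talon pays $4.38 × 250 = $1095.00
Total = $3548.10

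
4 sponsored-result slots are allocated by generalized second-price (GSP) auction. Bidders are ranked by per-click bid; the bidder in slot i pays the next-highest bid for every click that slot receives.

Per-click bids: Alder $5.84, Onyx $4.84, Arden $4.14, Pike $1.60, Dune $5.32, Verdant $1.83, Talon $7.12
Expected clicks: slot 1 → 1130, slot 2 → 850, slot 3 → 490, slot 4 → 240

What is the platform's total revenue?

Total revenue: $14486.40

Sorting advertisers: $7.12 (Talon) > $5.84 (Alder) > $5.32 (Dune) > $4.84 (Onyx) > $4.14 (Arden) > …
Slot 1: Talon pays $5.84 × 1130 = $6599.20
Slot 2: Alder pays $5.32 × 850 = $4522.00
Slot 3: Dune pays $4.84 × 490 = $2371.60
Slot 4: Onyx pays $4.14 × 240 = $993.60
Total = $14486.40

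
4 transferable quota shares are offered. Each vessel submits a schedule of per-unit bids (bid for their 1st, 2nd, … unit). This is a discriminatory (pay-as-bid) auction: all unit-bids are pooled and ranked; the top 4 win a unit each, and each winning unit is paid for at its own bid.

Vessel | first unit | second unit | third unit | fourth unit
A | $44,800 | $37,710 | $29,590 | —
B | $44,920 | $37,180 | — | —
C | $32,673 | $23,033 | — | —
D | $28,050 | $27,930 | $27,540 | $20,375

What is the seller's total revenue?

Total revenue: $164,610

Merging the schedules and taking the best 4: 44,920 (B-1), 44,800 (A-1), 37,710 (A-2), 37,180 (B-2)
Next rejected bid: $32,673 (not a price — pay-as-bid).
Each winning unit pays its own bid.
Revenue = 44,920 + 44,800 + 37,710 + 37,180 = $164,610.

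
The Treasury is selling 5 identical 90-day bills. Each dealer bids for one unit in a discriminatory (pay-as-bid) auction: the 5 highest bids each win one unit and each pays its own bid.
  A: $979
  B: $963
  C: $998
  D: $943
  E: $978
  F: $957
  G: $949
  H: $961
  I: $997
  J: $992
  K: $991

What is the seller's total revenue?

Ordering the bids: 998 (C), 997 (I), 992 (J), 991 (K), 979 (A), 978 (E), 963 (B), …
Winners (5 units): C, I, J, K, A.
Total revenue = 998 + 997 + 992 + 991 + 979 = $4,957.

Total revenue: $4,957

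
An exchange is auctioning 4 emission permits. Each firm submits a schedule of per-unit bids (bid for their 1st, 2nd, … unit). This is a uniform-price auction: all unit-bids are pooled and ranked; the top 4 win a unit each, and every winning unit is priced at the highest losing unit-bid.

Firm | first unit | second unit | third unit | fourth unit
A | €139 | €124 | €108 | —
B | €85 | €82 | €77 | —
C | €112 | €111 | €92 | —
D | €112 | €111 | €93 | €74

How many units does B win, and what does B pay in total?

All unit-bids, highest first — top 4: 139 (A-1), 124 (A-2), 112 (C-1), 112 (D-1)
First bid not allocated: €111.
B wins 0 unit(s) at €111 each.

B: 0 units, pays €0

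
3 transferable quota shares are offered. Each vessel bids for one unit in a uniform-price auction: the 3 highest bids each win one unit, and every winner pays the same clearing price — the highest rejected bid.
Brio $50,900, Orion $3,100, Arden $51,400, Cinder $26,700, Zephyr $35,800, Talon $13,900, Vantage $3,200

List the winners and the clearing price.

Sorting: 51,400 (Arden), 50,900 (Brio), 35,800 (Zephyr), 26,700 (Cinder), 13,900 (Talon), …
The 3 highest are Arden, Brio, Zephyr.
Clearing price = highest rejected bid = $26,700.

Arden, Brio, Zephyr; each pays $26,700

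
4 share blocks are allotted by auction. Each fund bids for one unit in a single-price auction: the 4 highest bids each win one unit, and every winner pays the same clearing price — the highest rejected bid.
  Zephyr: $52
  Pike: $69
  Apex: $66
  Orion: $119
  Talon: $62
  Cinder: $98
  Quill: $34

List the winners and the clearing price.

Ordering the bids: 119 (Orion), 98 (Cinder), 69 (Pike), 66 (Apex), 62 (Talon), 52 (Zephyr), …
Top 4: Orion, Cinder, Pike, Apex.
First losing bid is Talon's $62, which sets the uniform price.

Orion, Cinder, Pike, Apex; each pays $62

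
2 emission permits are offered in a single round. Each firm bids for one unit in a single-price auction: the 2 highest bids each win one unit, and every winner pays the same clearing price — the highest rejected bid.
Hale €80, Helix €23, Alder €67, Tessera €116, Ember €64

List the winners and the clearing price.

Tessera, Hale; each pays €67

Sorting: 116 (Tessera), 80 (Hale), 67 (Alder), 64 (Ember), …
The 2 highest are Tessera, Hale.
Highest unsuccessful bid: €67 → clearing price.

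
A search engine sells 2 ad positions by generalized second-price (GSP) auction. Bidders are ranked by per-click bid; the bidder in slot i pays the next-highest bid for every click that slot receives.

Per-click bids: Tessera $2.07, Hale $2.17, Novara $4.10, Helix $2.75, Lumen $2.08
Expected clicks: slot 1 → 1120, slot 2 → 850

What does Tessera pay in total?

Sorting advertisers: $4.10 (Novara) > $2.75 (Helix) > $2.17 (Hale) > …
Tessera ranks below slot 2 → no slot, pays nothing.

Tessera pays $0.00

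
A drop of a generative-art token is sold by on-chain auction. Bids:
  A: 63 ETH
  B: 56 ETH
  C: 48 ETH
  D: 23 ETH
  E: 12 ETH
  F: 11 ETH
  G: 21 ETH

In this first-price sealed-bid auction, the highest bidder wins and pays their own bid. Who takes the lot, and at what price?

Rule: the highest bidder wins and pays their own bid.
Bids ranked: 63 (A) > 56 (B) > 48 (C) > 23 (D) > 21 (G) > 12 (E) > …
First-price: A pays what they bid, 63 ETH.

A pays 63 ETH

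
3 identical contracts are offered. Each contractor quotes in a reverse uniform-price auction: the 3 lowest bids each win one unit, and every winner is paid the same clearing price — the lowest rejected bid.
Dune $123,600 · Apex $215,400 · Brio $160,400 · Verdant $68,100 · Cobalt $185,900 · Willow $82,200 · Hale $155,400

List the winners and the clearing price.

Verdant, Willow, Dune; each is paid $155,400

Sorting: 68,100 (Verdant), 82,200 (Willow), 123,600 (Dune), 155,400 (Hale), 160,400 (Brio), …
Winners (3 units): Verdant, Willow, Dune.
First losing bid is Hale's $155,400, which sets the uniform price.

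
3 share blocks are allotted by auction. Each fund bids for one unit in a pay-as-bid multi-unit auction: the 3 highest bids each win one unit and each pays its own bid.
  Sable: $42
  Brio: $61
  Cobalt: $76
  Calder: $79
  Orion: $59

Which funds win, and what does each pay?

Bids ranked high→low: 79 (Calder), 76 (Cobalt), 61 (Brio), 59 (Orion), 42 (Sable)
Winners (3 units): Calder, Cobalt, Brio.
Each winner pays its own bid: Calder $79, Cobalt $76, Brio $61.

Calder $79, Cobalt $76, Brio $61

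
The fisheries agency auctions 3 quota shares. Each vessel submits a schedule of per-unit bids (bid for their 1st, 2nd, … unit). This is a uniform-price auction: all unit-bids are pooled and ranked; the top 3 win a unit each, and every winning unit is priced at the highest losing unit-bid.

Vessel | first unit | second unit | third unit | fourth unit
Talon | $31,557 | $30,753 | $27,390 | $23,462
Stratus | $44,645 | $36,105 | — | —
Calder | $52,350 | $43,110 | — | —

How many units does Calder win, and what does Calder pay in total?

Calder: 2 units, pays $72,210

All unit-bids, highest first — top 3: 52,350 (Calder-1), 44,645 (Stratus-1), 43,110 (Calder-2)
Highest rejected unit-bid = $36,105.
Calder wins 2 unit(s) at $36,105 each.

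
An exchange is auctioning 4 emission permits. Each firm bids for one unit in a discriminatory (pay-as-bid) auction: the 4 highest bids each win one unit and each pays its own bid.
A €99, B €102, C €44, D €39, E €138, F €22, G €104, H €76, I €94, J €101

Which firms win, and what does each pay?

E €138, G €104, B €102, J €101

Sorting: 138 (E), 104 (G), 102 (B), 101 (J), 99 (A), 94 (I), …
Winners (4 units): E, G, B, J.
Each winner pays its own bid: E €138, G €104, B €102, J €101.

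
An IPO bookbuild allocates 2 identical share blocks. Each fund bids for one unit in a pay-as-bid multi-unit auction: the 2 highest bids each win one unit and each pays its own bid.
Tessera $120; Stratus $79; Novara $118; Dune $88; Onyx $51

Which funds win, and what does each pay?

Tessera $120, Novara $118

Ordering the bids: 120 (Tessera), 118 (Novara), 88 (Dune), 79 (Stratus), …
The 2 highest are Tessera, Novara.
Each winner pays its own bid: Tessera $120, Novara $118.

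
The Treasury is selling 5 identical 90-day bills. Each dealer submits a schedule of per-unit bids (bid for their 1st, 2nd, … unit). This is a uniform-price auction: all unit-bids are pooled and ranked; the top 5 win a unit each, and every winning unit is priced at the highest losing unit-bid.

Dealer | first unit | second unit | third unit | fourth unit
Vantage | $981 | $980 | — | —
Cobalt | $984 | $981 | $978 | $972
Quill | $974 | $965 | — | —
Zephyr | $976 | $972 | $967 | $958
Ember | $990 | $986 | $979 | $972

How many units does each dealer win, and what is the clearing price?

Merging the schedules and taking the best 5: 990 (Ember-1), 986 (Ember-2), 984 (Cobalt-1), 981 (Vantage-1), 981 (Cobalt-2)
First bid not allocated: $980.
Allocation: Cobalt 2, Ember 2, Vantage 1.

Cobalt 2, Ember 2, Vantage 1; clearing price $980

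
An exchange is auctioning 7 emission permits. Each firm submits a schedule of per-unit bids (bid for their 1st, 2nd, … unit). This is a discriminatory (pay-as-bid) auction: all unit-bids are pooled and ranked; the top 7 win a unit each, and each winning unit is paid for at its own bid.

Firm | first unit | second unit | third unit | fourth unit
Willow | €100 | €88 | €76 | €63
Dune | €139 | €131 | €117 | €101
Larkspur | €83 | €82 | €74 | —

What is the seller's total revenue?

Merging the schedules and taking the best 7: 139 (Dune-1), 131 (Dune-2), 117 (Dune-3), 101 (Dune-4), 100 (Willow-1), 88 (Willow-2), 83 (Larkspur-1)
Next rejected bid: €82 (not a price — pay-as-bid).
Each winning unit pays its own bid.
Revenue = 139 + 131 + 117 + 101 + 100 + 88 + 83 = €759.

Total revenue: €759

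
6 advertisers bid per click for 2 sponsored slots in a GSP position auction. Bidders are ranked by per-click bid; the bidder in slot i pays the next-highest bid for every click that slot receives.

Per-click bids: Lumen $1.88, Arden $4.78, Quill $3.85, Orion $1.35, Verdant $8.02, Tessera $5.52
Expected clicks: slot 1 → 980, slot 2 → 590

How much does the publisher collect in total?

Sorting advertisers: $8.02 (Verdant) > $5.52 (Tessera) > $4.78 (Arden) > …
Slot 1: Verdant pays $5.52 × 980 = $5409.60
Slot 2: Tessera pays $4.78 × 590 = $2820.20
Total = $8229.80

Total revenue: $8229.80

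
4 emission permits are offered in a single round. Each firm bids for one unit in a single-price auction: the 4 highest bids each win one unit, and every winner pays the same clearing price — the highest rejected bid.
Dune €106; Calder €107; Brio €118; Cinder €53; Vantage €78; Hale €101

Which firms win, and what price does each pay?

Bids ranked high→low: 118 (Brio), 107 (Calder), 106 (Dune), 101 (Hale), 78 (Vantage), 53 (Cinder)
The 4 highest are Brio, Calder, Dune, Hale.
First losing bid is Vantage's €78, which sets the uniform price.

Brio, Calder, Dune, Hale; each pays €78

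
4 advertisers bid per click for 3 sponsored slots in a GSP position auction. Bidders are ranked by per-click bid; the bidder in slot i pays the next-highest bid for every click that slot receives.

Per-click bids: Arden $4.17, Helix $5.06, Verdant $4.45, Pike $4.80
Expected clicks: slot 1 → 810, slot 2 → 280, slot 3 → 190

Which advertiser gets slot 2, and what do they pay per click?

Per-click bids in order: $5.06 (Helix) > $4.80 (Pike) > $4.45 (Verdant) > $4.17 (Arden)
Slot 2 goes to the second-ranked bidder, Pike, who pays the next bid down: $4.45/click.

Pike; $4.45 per click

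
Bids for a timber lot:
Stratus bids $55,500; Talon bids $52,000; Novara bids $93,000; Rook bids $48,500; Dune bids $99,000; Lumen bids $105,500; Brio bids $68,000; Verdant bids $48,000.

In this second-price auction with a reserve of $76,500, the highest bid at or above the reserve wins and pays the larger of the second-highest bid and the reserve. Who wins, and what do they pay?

Lumen pays $99,000

Rule: the highest bid at or above the reserve wins and pays the larger of the second-highest bid and the reserve.
Bids ranked: 105,500 (Lumen) > 99,000 (Dune) > 93,000 (Novara) > 68,000 (Brio) > 55,500 (Stratus) > 52,000 (Talon) > …
Highest eligible bid: Lumen at $105,500.
max(second-highest $99,000, reserve $76,500) = $99,000; the reserve does not bind.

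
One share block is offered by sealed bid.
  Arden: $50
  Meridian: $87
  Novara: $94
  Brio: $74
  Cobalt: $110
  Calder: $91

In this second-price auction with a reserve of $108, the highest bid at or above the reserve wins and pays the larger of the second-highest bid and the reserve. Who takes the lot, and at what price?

Cobalt pays $108

Second-price auction with a reserve of $108: the highest bid at or above the reserve wins and pays the larger of the second-highest bid and the reserve.
Bids ranked: 110 (Cobalt) > 94 (Novara) > 91 (Calder) > 87 (Meridian) > 74 (Brio) > 50 (Arden)
Highest eligible bid: Cobalt at $110.
Second-highest bid $94 is below the reserve $108, so the reserve binds → payment $108.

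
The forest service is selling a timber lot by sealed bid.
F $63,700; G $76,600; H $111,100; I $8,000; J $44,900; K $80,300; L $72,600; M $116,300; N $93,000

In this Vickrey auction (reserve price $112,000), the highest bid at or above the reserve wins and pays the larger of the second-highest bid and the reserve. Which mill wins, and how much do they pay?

M pays $112,000

Vickrey auction (reserve price $112,000): the highest bid at or above the reserve wins and pays the larger of the second-highest bid and the reserve.
Sorting bids: 116,300 (M) > 111,100 (H) > 93,000 (N) > 80,300 (K) > 76,600 (G) > 72,600 (L) > …
M has the top bid at or above the reserve ($116,300).
max(second-highest $111,100, reserve $112,000) = $112,000.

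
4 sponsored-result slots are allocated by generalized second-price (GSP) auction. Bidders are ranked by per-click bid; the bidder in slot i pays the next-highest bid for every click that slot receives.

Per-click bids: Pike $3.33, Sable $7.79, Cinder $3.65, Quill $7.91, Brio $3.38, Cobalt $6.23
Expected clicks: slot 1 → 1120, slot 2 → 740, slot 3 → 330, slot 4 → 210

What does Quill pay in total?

Quill pays $8724.80

Per-click bids in order: $7.91 (Quill) > $7.79 (Sable) > $6.23 (Cobalt) > $3.65 (Cinder) > $3.38 (Brio) > …
Quill holds slot 1 → pays next bid $7.79 × 1120 clicks = $8724.80.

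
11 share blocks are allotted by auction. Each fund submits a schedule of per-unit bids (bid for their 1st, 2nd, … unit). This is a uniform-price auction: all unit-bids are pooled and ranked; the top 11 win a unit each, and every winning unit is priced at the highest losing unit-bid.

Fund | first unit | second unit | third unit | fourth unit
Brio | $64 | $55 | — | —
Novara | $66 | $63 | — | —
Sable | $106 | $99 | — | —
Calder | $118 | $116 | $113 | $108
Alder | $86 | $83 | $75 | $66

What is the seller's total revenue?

Pooled unit-bids ranked (top 11): 118 (Calder-1), 116 (Calder-2), 113 (Calder-3), 108 (Calder-4), 106 (Sable-1), 99 (Sable-2), 86 (Alder-1), 83 (Alder-2), 75 (Alder-3), 66 (Novara-1), 66 (Alder-4)
First bid not allocated: $64.
Allocation: Alder 4, Calder 4, Novara 1, Sable 2. Every unit priced at $64.
Revenue = 11 × 64 = $704.

Total revenue: $704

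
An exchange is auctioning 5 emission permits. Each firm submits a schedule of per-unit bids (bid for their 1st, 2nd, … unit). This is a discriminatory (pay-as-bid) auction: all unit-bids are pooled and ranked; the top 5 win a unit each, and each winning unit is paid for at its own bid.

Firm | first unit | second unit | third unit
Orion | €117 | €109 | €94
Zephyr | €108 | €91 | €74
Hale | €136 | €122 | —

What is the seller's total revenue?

All unit-bids, highest first — top 5: 136 (Hale-1), 122 (Hale-2), 117 (Orion-1), 109 (Orion-2), 108 (Zephyr-1)
Next rejected bid: €94 (not a price — pay-as-bid).
Each winning unit pays its own bid.
Revenue = 136 + 122 + 117 + 109 + 108 = €592.

Total revenue: €592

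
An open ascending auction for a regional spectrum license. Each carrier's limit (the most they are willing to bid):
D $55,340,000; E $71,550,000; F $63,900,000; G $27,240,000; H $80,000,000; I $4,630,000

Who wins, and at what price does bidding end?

H wins at $71,550,000

Limits in order: 80,000,000 (H) > 71,550,000 (E) > 63,900,000 (F) > 55,340,000 (D) > 27,240,000 (G) > 4,630,000 (I)
Bidding ends when E exits at $71,550,000; H takes it.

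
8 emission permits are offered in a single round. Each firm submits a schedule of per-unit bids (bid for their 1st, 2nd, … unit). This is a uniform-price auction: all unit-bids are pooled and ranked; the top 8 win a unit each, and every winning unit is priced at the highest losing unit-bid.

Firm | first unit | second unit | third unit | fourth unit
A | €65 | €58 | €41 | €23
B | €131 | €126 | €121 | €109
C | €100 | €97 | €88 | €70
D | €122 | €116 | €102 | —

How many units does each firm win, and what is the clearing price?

B 4, C 1, D 3; clearing price €97

Merging the schedules and taking the best 8: 131 (B-1), 126 (B-2), 122 (D-1), 121 (B-3), 116 (D-2), 109 (B-4), 102 (D-3), 100 (C-1)
The (k+1)-th unit-bid is €97.
Allocation: B 4, C 1, D 3.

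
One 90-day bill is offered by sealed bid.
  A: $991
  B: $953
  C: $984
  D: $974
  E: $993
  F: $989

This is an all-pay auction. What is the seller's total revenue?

Total revenue: $5,884

All-pay auction: the highest bidder wins the item, but every bidder pays their own bid.
Bids in order: 993 (E) > 991 (A) > 989 (F) > 984 (C) > 974 (D) > 953 (B)
Every bidder forfeits their bid regardless of winning.
Revenue = 991 + 953 + 984 + 974 + 993 + 989 = $5,884.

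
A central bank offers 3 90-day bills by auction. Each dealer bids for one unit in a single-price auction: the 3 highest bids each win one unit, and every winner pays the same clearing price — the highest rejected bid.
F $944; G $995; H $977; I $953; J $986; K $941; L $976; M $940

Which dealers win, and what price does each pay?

G, J, H; each pays $976

Sorting: 995 (G), 986 (J), 977 (H), 976 (L), 953 (I), …
Winners (3 units): G, J, H.
Clearing price = highest rejected bid = $976.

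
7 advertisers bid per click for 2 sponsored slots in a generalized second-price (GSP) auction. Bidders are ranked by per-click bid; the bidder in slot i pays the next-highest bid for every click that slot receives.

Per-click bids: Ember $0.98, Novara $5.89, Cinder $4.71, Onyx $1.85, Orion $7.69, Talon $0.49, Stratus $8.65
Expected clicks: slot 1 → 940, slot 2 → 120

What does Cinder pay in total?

Sorting advertisers: $8.65 (Stratus) > $7.69 (Orion) > $5.89 (Novara) > …
Cinder ranks below slot 2 → no slot, pays nothing.

Cinder pays $0.00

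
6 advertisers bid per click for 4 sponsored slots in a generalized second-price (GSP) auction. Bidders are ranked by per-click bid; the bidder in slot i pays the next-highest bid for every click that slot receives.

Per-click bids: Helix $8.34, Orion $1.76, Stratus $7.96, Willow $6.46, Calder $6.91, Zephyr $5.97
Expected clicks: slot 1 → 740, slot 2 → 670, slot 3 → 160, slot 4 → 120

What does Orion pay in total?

Sorting advertisers: $8.34 (Helix) > $7.96 (Stratus) > $6.91 (Calder) > $6.46 (Willow) > $5.97 (Zephyr) > …
Orion ranks below slot 4 → no slot, pays nothing.

Orion pays $0.00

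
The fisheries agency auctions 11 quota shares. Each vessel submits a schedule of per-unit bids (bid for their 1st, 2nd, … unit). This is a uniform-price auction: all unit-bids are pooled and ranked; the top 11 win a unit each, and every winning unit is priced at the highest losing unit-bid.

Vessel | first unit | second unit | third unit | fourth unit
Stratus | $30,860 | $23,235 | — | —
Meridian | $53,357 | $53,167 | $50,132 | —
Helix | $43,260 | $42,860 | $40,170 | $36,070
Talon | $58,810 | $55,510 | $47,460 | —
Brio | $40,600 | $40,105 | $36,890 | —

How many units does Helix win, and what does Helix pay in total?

Helix: 3 units, pays $110,670

All unit-bids, highest first — top 11: 58,810 (Talon-1), 55,510 (Talon-2), 53,357 (Meridian-1), 53,167 (Meridian-2), 50,132 (Meridian-3), 47,460 (Talon-3), 43,260 (Helix-1), 42,860 (Helix-2), 40,600 (Brio-1), 40,170 (Helix-3), 40,105 (Brio-2)
First bid not allocated: $36,890.
Helix wins 3 unit(s) at $36,890 each.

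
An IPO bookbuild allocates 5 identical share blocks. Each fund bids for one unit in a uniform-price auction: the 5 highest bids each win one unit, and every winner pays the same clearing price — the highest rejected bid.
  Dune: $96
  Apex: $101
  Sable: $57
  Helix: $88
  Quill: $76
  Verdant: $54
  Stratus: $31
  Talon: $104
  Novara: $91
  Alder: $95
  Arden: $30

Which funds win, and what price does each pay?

Talon, Apex, Dune, Alder, Novara; each pays $88

Sorting: 104 (Talon), 101 (Apex), 96 (Dune), 95 (Alder), 91 (Novara), 88 (Helix), 76 (Quill), …
Winners (5 units): Talon, Apex, Dune, Alder, Novara.
First losing bid is Helix's $88, which sets the uniform price.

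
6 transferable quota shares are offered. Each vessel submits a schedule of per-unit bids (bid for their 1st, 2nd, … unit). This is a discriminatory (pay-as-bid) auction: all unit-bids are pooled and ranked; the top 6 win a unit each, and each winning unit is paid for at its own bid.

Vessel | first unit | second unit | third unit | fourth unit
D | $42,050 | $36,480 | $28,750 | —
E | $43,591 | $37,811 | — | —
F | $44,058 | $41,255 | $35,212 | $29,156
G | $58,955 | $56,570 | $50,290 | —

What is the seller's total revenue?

All unit-bids, highest first — top 6: 58,955 (G-1), 56,570 (G-2), 50,290 (G-3), 44,058 (F-1), 43,591 (E-1), 42,050 (D-1)
Next rejected bid: $41,255 (not a price — pay-as-bid).
Each winning unit pays its own bid.
Revenue = 58,955 + 56,570 + 50,290 + 44,058 + 43,591 + 42,050 = $295,514.

Total revenue: $295,514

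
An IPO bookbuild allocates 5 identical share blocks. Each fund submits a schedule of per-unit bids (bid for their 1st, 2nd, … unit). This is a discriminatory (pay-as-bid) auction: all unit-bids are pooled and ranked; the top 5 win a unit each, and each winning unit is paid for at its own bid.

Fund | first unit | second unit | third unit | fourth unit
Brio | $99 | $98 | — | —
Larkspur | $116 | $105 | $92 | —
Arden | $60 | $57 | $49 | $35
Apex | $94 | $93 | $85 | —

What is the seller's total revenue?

Total revenue: $512

Pooled unit-bids ranked (top 5): 116 (Larkspur-1), 105 (Larkspur-2), 99 (Brio-1), 98 (Brio-2), 94 (Apex-1)
Next rejected bid: $93 (not a price — pay-as-bid).
Each winning unit pays its own bid.
Revenue = 116 + 105 + 99 + 98 + 94 = $512.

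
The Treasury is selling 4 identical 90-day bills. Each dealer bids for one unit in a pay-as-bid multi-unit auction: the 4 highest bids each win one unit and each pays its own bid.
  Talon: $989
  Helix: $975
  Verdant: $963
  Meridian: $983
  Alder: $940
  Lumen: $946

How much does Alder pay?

Bids ranked high→low: 989 (Talon), 983 (Meridian), 975 (Helix), 963 (Verdant), 946 (Lumen), 940 (Alder)
The 4 highest are Talon, Meridian, Helix, Verdant.
Alder does not win → $0.

Alder pays $0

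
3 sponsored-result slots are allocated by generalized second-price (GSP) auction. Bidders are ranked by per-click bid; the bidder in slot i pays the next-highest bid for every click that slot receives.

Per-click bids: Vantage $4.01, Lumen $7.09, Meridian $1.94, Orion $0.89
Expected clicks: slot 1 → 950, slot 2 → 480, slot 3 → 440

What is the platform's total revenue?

Total revenue: $5132.30

Ranked by bid: $7.09 (Lumen) > $4.01 (Vantage) > $1.94 (Meridian) > $0.89 (Orion)
Slot 1: Lumen pays $4.01 × 950 = $3809.50
Slot 2: Vantage pays $1.94 × 480 = $931.20
Slot 3: Meridian pays $0.89 × 440 = $391.60
Total = $5132.30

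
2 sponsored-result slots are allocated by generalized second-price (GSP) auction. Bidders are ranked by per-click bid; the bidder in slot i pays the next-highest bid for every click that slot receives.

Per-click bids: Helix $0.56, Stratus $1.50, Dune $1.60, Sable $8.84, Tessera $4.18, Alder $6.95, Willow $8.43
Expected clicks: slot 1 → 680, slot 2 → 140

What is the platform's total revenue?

Total revenue: $6705.40

Sorting advertisers: $8.84 (Sable) > $8.43 (Willow) > $6.95 (Alder) > …
Slot 1: Sable pays $8.43 × 680 = $5732.40
Slot 2: Willow pays $6.95 × 140 = $973.00
Total = $6705.40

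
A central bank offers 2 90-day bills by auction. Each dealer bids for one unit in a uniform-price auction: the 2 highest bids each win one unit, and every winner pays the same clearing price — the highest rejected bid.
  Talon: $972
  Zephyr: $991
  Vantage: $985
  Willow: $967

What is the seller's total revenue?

Sorting: 991 (Zephyr), 985 (Vantage), 972 (Talon), 967 (Willow)
Winners (2 units): Zephyr, Vantage.
Clearing price = highest rejected bid = $972.
Total revenue = 2 × $972 = $1,944.

Total revenue: $1,944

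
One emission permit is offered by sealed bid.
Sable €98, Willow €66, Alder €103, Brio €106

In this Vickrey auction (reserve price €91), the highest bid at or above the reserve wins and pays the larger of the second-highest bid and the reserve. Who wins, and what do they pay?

Brio pays €103

Vickrey auction (reserve price €91): the highest bid at or above the reserve wins and pays the larger of the second-highest bid and the reserve.
Bids in order: 106 (Brio) > 103 (Alder) > 98 (Sable) > 66 (Willow)
Brio has the top bid at or above the reserve (€106).
Second-highest bid €103 exceeds the reserve €91 → payment €103.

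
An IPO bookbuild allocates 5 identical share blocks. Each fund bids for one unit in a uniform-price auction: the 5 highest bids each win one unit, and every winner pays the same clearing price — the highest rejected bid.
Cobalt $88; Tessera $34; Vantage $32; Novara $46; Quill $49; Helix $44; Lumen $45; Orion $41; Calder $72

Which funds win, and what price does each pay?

Bids ranked high→low: 88 (Cobalt), 72 (Calder), 49 (Quill), 46 (Novara), 45 (Lumen), 44 (Helix), 41 (Orion), …
Winners (5 units): Cobalt, Calder, Quill, Novara, Lumen.
Clearing price = highest rejected bid = $44.

Cobalt, Calder, Quill, Novara, Lumen; each pays $44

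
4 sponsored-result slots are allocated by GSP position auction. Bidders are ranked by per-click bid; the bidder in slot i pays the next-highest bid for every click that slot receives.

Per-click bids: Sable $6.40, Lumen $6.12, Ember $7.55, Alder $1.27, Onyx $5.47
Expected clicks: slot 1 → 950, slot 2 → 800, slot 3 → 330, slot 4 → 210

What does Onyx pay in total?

Ranked by bid: $7.55 (Ember) > $6.40 (Sable) > $6.12 (Lumen) > $5.47 (Onyx) > $1.27 (Alder)
Onyx holds slot 4 → pays next bid $1.27 × 210 clicks = $266.70.

Onyx pays $266.70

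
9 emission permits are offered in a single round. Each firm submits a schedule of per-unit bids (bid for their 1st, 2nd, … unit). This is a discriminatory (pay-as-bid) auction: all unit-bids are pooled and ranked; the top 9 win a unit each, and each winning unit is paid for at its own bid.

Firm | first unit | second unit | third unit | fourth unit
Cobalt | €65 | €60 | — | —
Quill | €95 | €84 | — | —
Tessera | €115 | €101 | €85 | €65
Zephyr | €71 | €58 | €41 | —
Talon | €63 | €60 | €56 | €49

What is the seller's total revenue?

Total revenue: €744

Pooled unit-bids ranked (top 9): 115 (Tessera-1), 101 (Tessera-2), 95 (Quill-1), 85 (Tessera-3), 84 (Quill-2), 71 (Zephyr-1), 65 (Cobalt-1), 65 (Tessera-4), 63 (Talon-1)
Next rejected bid: €60 (not a price — pay-as-bid).
Each winning unit pays its own bid.
Revenue = 115 + 101 + 95 + 85 + 84 + 71 + 65 + 65 + 63 = €744.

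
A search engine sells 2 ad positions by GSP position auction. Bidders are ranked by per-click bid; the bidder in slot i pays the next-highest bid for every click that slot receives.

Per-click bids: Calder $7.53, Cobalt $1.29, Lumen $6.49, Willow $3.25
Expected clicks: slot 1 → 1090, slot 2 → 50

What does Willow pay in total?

Willow pays $0.00

Ranked by bid: $7.53 (Calder) > $6.49 (Lumen) > $3.25 (Willow) > …
Willow ranks below slot 2 → no slot, pays nothing.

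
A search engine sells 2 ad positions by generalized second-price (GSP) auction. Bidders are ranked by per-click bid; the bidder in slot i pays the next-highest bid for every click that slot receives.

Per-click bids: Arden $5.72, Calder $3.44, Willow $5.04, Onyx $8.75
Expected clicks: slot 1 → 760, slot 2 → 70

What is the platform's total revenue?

Total revenue: $4700.00

Sorting advertisers: $8.75 (Onyx) > $5.72 (Arden) > $5.04 (Willow) > …
Slot 1: Onyx pays $5.72 × 760 = $4347.20
Slot 2: Arden pays $5.04 × 70 = $352.80
Total = $4700.00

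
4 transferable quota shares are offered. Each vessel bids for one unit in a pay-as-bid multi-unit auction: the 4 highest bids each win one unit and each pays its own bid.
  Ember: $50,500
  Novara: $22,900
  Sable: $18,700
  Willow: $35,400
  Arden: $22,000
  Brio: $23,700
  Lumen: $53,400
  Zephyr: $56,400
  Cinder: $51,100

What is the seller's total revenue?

Total revenue: $211,400

Ordering the bids: 56,400 (Zephyr), 53,400 (Lumen), 51,100 (Cinder), 50,500 (Ember), 35,400 (Willow), 23,700 (Brio), …
Top 4: Zephyr, Lumen, Cinder, Ember.
Total revenue = 56,400 + 53,400 + 51,100 + 50,500 = $211,400.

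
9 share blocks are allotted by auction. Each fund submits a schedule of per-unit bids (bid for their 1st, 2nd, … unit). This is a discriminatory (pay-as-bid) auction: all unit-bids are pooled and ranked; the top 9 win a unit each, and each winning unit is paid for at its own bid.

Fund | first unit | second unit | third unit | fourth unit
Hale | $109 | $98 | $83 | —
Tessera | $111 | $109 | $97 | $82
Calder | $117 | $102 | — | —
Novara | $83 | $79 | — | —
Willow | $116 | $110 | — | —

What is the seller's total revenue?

Total revenue: $969

All unit-bids, highest first — top 9: 117 (Calder-1), 116 (Willow-1), 111 (Tessera-1), 110 (Willow-2), 109 (Hale-1), 109 (Tessera-2), 102 (Calder-2), 98 (Hale-2), 97 (Tessera-3)
Next rejected bid: $83 (not a price — pay-as-bid).
Each winning unit pays its own bid.
Revenue = 117 + 116 + 111 + 110 + 109 + 109 + 102 + 98 + 97 = $969.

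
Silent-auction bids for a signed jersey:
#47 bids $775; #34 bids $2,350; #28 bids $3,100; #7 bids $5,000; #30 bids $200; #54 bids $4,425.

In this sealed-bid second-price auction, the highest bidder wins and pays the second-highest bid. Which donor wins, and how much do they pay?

Rule: the highest bidder wins and pays the second-highest bid.
Bids ranked: 5,000 (#7) > 4,425 (#54) > 3,100 (#28) > 2,350 (#34) > 775 (#47) > 200 (#30)
Second-price: #7 pays #54's bid of $4,425.

#7 pays $4,425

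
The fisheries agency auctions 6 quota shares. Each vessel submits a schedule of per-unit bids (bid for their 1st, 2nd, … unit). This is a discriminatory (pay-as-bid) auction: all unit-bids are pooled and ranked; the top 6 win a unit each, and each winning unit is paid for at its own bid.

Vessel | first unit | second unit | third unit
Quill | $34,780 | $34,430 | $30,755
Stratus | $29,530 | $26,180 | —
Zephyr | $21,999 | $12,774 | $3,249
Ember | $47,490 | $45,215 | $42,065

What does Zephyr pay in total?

Pooled unit-bids ranked (top 6): 47,490 (Ember-1), 45,215 (Ember-2), 42,065 (Ember-3), 34,780 (Quill-1), 34,430 (Quill-2), 30,755 (Quill-3)
Next rejected bid: $29,530 (not a price — pay-as-bid).
Zephyr wins no units.

Zephyr pays $0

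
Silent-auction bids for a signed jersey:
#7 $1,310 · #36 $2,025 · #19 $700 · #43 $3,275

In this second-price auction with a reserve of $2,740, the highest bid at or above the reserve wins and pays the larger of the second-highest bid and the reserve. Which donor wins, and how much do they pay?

Rule: the highest bid at or above the reserve wins and pays the larger of the second-highest bid and the reserve.
Bids in order: 3,275 (#43) > 2,025 (#36) > 1,310 (#7) > 700 (#19)
Highest eligible bid: #43 at $3,275.
Second-highest bid $2,025 is below the reserve $2,740, so the reserve binds → payment $2,740.

#43 pays $2,740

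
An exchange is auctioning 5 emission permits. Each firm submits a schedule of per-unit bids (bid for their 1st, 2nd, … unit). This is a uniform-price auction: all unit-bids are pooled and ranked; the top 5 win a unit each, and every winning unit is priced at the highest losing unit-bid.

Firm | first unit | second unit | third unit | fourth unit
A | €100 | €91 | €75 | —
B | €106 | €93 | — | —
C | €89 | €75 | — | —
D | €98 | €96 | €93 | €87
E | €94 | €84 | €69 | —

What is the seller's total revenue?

All unit-bids, highest first — top 5: 106 (B-1), 100 (A-1), 98 (D-1), 96 (D-2), 94 (E-1)
The (k+1)-th unit-bid is €93.
Allocation: A 1, B 1, D 2, E 1. Every unit priced at €93.
Revenue = 5 × 93 = €465.

Total revenue: €465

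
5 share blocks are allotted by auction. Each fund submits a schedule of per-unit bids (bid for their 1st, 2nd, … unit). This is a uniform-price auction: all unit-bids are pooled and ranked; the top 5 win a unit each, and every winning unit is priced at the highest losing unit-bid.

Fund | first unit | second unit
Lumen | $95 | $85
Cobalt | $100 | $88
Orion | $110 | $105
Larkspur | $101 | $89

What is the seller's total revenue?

Total revenue: $445

Pooled unit-bids ranked (top 5): 110 (Orion-1), 105 (Orion-2), 101 (Larkspur-1), 100 (Cobalt-1), 95 (Lumen-1)
First bid not allocated: $89.
Allocation: Cobalt 1, Larkspur 1, Lumen 1, Orion 2. Every unit priced at $89.
Revenue = 5 × 89 = $445.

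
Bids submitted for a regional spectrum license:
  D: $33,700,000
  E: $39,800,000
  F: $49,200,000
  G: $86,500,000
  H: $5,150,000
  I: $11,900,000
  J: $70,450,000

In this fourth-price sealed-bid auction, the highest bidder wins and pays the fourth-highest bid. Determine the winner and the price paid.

Bids in order: 86,500,000 (G) > 70,450,000 (J) > 49,200,000 (F) > 39,800,000 (E) > 33,700,000 (D) > 11,900,000 (I) > …
G is highest; pays the fourth-highest bid, $39,800,000.

G pays $39,800,000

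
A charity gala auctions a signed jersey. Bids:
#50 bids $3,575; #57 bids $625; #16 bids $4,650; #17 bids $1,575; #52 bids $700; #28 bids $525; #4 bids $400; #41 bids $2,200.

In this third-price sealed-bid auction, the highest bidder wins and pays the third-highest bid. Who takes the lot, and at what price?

Rule: the highest bidder wins and pays the third-highest bid.
Sorting bids: 4,650 (#16) > 3,575 (#50) > 2,200 (#41) > 1,575 (#17) > 700 (#52) > 625 (#57) > …
#16 wins; payment is bid #3 in the ranking = $2,200.

#16 pays $2,200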